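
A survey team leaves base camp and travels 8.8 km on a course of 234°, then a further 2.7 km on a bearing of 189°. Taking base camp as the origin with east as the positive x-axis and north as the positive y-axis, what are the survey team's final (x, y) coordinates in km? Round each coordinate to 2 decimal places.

(-7.54, -7.84)

Leg 1 (234°, 8.8 km): east 8.8 sin 234° = -7.12, north 8.8 cos 234° = -5.17
Leg 2 (189°, 2.7 km): east 2.7 sin 189° = -0.42, north 2.7 cos 189° = -2.67
Summing: -7.54 km east, -7.84 km north → (-7.54, -7.84).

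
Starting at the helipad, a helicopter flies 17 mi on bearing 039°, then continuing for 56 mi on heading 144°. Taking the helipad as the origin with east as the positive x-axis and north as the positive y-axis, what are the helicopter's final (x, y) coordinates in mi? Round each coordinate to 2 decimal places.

Leg 1 (039°, 17 mi): east 17 sin 39° = 10.70, north 17 cos 39° = 13.21
Leg 2 (144°, 56 mi): east 56 sin 144° = 32.92, north 56 cos 144° = -45.30
Summing: 43.61 mi east, -32.09 mi north → (43.61, -32.09).

(43.61, -32.09)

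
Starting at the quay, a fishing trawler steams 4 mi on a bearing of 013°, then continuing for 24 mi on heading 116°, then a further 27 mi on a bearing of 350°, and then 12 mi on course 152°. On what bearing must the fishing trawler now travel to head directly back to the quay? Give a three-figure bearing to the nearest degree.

248°

Leg 1 (013°, 4 mi): east 4 sin 13° = 0.90, north 4 cos 13° = 3.90
Leg 2 (116°, 24 mi): east 24 sin 116° = 21.57, north 24 cos 116° = -10.52
Leg 3 (350°, 27 mi): east 27 sin 350° = -4.69, north 27 cos 350° = 26.59
Leg 4 (152°, 12 mi): east 12 sin 152° = 5.63, north 12 cos 152° = -10.60
Net displacement: 23.42 east, 9.37 north. Direction back to start is (-23.42, -9.37): bearing = atan2(-23.42, -9.37) mod 360° = 248.19° ≈ 248°.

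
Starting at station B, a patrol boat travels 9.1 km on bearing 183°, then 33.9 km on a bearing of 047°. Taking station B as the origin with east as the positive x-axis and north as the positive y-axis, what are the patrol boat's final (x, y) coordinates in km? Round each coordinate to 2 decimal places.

Leg 1 (183°, 9.1 km): east 9.1 sin 183° = -0.48, north 9.1 cos 183° = -9.09
Leg 2 (047°, 33.9 km): east 33.9 sin 47° = 24.79, north 33.9 cos 47° = 23.12
Summing: 24.32 km east, 14.03 km north → (24.32, 14.03).

(24.32, 14.03)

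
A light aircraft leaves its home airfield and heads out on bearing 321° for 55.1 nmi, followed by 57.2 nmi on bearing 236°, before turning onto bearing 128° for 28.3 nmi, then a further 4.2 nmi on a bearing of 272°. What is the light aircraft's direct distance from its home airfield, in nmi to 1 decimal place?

64.3 nmi

Leg 1 (321°, 55.1 nmi): east 55.1 sin 321° = -34.68, north 55.1 cos 321° = 42.82
Leg 2 (236°, 57.2 nmi): east 57.2 sin 236° = -47.42, north 57.2 cos 236° = -31.99
Leg 3 (128°, 28.3 nmi): east 28.3 sin 128° = 22.30, north 28.3 cos 128° = -17.42
Leg 4 (272°, 4.2 nmi): east 4.2 sin 272° = -4.20, north 4.2 cos 272° = 0.15
Net: -63.99 east, -6.44 north. Distance = √((-63.99)² + (-6.44)²) = 64.317 nmi.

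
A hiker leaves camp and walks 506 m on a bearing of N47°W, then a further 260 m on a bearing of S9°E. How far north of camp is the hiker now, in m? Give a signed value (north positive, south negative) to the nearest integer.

Leg 1 (N47°W, 506 m): east 506 sin 313° = -370.06, north 506 cos 313° = 345.09
Leg 2 (S9°E, 260 m): east 260 sin 171° = 40.67, north 260 cos 171° = -256.80
Net north component: 88.29 m.

88 m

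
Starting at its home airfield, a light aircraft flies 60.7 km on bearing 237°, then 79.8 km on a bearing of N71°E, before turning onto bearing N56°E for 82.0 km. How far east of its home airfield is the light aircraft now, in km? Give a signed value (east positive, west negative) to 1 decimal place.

92.5 km

Leg 1 (237°, 60.7 km): east 60.7 sin 237° = -50.91, north 60.7 cos 237° = -33.06
Leg 2 (N71°E, 79.8 km): east 79.8 sin 71° = 75.45, north 79.8 cos 71° = 25.98
Leg 3 (N56°E, 82.0 km): east 82.0 sin 56° = 67.98, north 82.0 cos 56° = 45.85
Net east component: 92.53 km.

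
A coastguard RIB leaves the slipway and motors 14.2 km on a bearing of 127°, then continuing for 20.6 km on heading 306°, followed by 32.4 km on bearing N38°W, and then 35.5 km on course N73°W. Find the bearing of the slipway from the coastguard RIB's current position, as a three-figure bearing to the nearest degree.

Leg 1 (127°, 14.2 km): east 14.2 sin 127° = 11.34, north 14.2 cos 127° = -8.55
Leg 2 (306°, 20.6 km): east 20.6 sin 306° = -16.67, north 20.6 cos 306° = 12.11
Leg 3 (N38°W, 32.4 km): east 32.4 sin 322° = -19.95, north 32.4 cos 322° = 25.53
Leg 4 (N73°W, 35.5 km): east 35.5 sin 287° = -33.95, north 35.5 cos 287° = 10.38
Net displacement: -59.22 east, 39.47 north. Direction back to start is (59.22, -39.47): bearing = atan2(59.22, -39.47) mod 360° = 123.68° ≈ 124°.

124°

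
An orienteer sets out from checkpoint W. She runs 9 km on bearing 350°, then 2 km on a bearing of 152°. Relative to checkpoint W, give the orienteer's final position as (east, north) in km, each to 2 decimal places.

(-0.62, 7.10)

Leg 1 (350°, 9 km): east 9 sin 350° = -1.56, north 9 cos 350° = 8.86
Leg 2 (152°, 2 km): east 2 sin 152° = 0.94, north 2 cos 152° = -1.77
Summing: -0.62 km east, 7.10 km north → (-0.62, 7.10).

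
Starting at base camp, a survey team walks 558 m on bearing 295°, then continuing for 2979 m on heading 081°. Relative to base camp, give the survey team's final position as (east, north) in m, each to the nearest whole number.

Leg 1 (295°, 558 m): east 558 sin 295° = -505.72, north 558 cos 295° = 235.82
Leg 2 (081°, 2979 m): east 2979 sin 81° = 2942.32, north 2979 cos 81° = 466.02
Summing: 2436.60 m east, 701.84 m north → (2437, 702).

(2437, 702)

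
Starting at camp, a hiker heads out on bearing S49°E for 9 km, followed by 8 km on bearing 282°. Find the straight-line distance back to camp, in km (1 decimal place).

4.4 km

Leg 1 (S49°E, 9 km): east 9 sin 131° = 6.79, north 9 cos 131° = -5.90
Leg 2 (282°, 8 km): east 8 sin 282° = -7.83, north 8 cos 282° = 1.66
Net: -1.03 east, -4.24 north. Distance = √((-1.03)² + (-4.24)²) = 4.365 km.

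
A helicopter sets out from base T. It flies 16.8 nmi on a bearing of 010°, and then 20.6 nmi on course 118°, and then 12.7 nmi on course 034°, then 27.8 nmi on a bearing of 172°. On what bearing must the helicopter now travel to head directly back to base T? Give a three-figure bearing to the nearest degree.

Leg 1 (010°, 16.8 nmi): east 16.8 sin 10° = 2.92, north 16.8 cos 10° = 16.54
Leg 2 (118°, 20.6 nmi): east 20.6 sin 118° = 18.19, north 20.6 cos 118° = -9.67
Leg 3 (034°, 12.7 nmi): east 12.7 sin 34° = 7.10, north 12.7 cos 34° = 10.53
Leg 4 (172°, 27.8 nmi): east 27.8 sin 172° = 3.87, north 27.8 cos 172° = -27.53
Net displacement: 32.08 east, -10.13 north. Direction back to start is (-32.08, 10.13): bearing = atan2(-32.08, 10.13) mod 360° = 287.52° ≈ 288°.

288°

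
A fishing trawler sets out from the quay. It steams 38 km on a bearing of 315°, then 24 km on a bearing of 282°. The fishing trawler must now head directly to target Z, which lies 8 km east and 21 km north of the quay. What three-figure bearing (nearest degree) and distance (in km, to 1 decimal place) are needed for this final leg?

101°, 59.3 km

Leg 1 (315°, 38 km): east 38 sin 315° = -26.87, north 38 cos 315° = 26.87
Leg 2 (282°, 24 km): east 24 sin 282° = -23.48, north 24 cos 282° = 4.99
Current position: (-50.35, 31.86). Target: (8, 21). Remaining: Δeast = 58.35, Δnorth = -10.86.
Bearing = atan2(58.35, -10.86) mod 360° = 100.54°; distance = √((58.35)² + (-10.86)²) = 59.348 km.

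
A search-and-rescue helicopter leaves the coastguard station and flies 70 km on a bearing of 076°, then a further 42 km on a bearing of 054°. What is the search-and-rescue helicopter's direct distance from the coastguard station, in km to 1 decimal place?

110.1 km

Leg 1 (076°, 70 km): east 70 sin 76° = 67.92, north 70 cos 76° = 16.93
Leg 2 (054°, 42 km): east 42 sin 54° = 33.98, north 42 cos 54° = 24.69
Net: 101.90 east, 41.62 north. Distance = √((101.90)² + (41.62)²) = 110.072 km.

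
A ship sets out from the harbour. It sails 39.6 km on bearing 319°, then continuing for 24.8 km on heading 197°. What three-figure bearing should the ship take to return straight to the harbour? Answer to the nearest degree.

Leg 1 (319°, 39.6 km): east 39.6 sin 319° = -25.98, north 39.6 cos 319° = 29.89
Leg 2 (197°, 24.8 km): east 24.8 sin 197° = -7.25, north 24.8 cos 197° = -23.72
Net displacement: -33.23 east, 6.17 north. Direction back to start is (33.23, -6.17): bearing = atan2(33.23, -6.17) mod 360° = 100.52° ≈ 101°.

101°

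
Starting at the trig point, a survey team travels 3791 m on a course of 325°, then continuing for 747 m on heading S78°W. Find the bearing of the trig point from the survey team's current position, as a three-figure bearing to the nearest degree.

135°

Leg 1 (325°, 3791 m): east 3791 sin 325° = -2174.43, north 3791 cos 325° = 3105.41
Leg 2 (S78°W, 747 m): east 747 sin 258° = -730.68, north 747 cos 258° = -155.31
Net displacement: -2905.10 east, 2950.10 north. Direction back to start is (2905.10, -2950.10): bearing = atan2(2905.10, -2950.10) mod 360° = 135.44° ≈ 135°.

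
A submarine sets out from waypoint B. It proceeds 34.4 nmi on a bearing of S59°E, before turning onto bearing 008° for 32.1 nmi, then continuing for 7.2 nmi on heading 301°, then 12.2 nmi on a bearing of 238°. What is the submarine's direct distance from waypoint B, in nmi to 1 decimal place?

20.8 nmi

Leg 1 (S59°E, 34.4 nmi): east 34.4 sin 121° = 29.49, north 34.4 cos 121° = -17.72
Leg 2 (008°, 32.1 nmi): east 32.1 sin 8° = 4.47, north 32.1 cos 8° = 31.79
Leg 3 (301°, 7.2 nmi): east 7.2 sin 301° = -6.17, north 7.2 cos 301° = 3.71
Leg 4 (238°, 12.2 nmi): east 12.2 sin 238° = -10.35, north 12.2 cos 238° = -6.47
Net: 17.44 east, 11.31 north. Distance = √((17.44)² + (11.31)²) = 20.785 nmi.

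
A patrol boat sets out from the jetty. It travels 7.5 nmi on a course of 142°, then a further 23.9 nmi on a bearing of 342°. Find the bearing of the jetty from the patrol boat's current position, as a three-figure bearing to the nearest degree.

Leg 1 (142°, 7.5 nmi): east 7.5 sin 142° = 4.62, north 7.5 cos 142° = -5.91
Leg 2 (342°, 23.9 nmi): east 23.9 sin 342° = -7.39, north 23.9 cos 342° = 22.73
Net displacement: -2.77 east, 16.82 north. Direction back to start is (2.77, -16.82): bearing = atan2(2.77, -16.82) mod 360° = 170.65° ≈ 171°.

171°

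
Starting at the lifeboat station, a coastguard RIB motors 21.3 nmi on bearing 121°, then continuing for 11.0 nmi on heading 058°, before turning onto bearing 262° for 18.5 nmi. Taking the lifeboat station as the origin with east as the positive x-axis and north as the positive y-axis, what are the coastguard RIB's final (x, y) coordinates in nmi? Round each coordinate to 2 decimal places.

(9.27, -7.72)

Leg 1 (121°, 21.3 nmi): east 21.3 sin 121° = 18.26, north 21.3 cos 121° = -10.97
Leg 2 (058°, 11.0 nmi): east 11.0 sin 58° = 9.33, north 11.0 cos 58° = 5.83
Leg 3 (262°, 18.5 nmi): east 18.5 sin 262° = -18.32, north 18.5 cos 262° = -2.57
Summing: 9.27 nmi east, -7.72 nmi north → (9.27, -7.72).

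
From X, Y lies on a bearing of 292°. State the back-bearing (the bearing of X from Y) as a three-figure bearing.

Back-bearing = 292° − 180° = 112°.

112°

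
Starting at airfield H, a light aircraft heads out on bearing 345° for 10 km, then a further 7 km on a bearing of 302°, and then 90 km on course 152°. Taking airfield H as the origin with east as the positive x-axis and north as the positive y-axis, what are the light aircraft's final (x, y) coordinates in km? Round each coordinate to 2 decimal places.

Leg 1 (345°, 10 km): east 10 sin 345° = -2.59, north 10 cos 345° = 9.66
Leg 2 (302°, 7 km): east 7 sin 302° = -5.94, north 7 cos 302° = 3.71
Leg 3 (152°, 90 km): east 90 sin 152° = 42.25, north 90 cos 152° = -79.47
Summing: 33.73 km east, -66.10 km north → (33.73, -66.10).

(33.73, -66.10)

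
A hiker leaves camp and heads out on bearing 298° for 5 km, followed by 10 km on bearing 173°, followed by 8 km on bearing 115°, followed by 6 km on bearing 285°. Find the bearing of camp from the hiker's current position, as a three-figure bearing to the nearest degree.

Leg 1 (298°, 5 km): east 5 sin 298° = -4.41, north 5 cos 298° = 2.35
Leg 2 (173°, 10 km): east 10 sin 173° = 1.22, north 10 cos 173° = -9.93
Leg 3 (115°, 8 km): east 8 sin 115° = 7.25, north 8 cos 115° = -3.38
Leg 4 (285°, 6 km): east 6 sin 285° = -5.80, north 6 cos 285° = 1.55
Net displacement: -1.74 east, -9.41 north. Direction back to start is (1.74, 9.41): bearing = atan2(1.74, 9.41) mod 360° = 10.49° ≈ 010°.

010°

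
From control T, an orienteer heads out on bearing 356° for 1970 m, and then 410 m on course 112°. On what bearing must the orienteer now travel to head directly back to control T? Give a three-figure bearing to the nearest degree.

Leg 1 (356°, 1970 m): east 1970 sin 356° = -137.42, north 1970 cos 356° = 1965.20
Leg 2 (112°, 410 m): east 410 sin 112° = 380.15, north 410 cos 112° = -153.59
Net displacement: 242.73 east, 1811.61 north. Direction back to start is (-242.73, -1811.61): bearing = atan2(-242.73, -1811.61) mod 360° = 187.63° ≈ 188°.

188°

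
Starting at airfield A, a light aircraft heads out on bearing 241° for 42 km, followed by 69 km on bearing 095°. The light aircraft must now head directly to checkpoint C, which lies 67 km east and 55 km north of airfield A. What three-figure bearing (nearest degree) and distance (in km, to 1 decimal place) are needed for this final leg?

Leg 1 (241°, 42 km): east 42 sin 241° = -36.73, north 42 cos 241° = -20.36
Leg 2 (095°, 69 km): east 69 sin 95° = 68.74, north 69 cos 95° = -6.01
Current position: (32.00, -26.38). Target: (67, 55). Remaining: Δeast = 35.00, Δnorth = 81.38.
Bearing = atan2(35.00, 81.38) mod 360° = 23.27°; distance = √((35.00)² + (81.38)²) = 88.582 km.

023°, 88.6 km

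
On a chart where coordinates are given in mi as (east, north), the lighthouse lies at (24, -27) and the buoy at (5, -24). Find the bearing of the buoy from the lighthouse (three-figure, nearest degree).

Δeast = 5 − 24 = -19.00; Δnorth = -24 − -27 = 3.00.
Bearing = atan2(Δeast, Δnorth) mod 360° = 278.97° ≈ 279°.

279°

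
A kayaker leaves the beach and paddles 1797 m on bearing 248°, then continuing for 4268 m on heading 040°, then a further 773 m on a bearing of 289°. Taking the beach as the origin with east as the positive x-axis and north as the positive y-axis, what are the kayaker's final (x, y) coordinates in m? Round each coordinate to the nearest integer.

Leg 1 (248°, 1797 m): east 1797 sin 248° = -1666.15, north 1797 cos 248° = -673.17
Leg 2 (040°, 4268 m): east 4268 sin 40° = 2743.42, north 4268 cos 40° = 3269.48
Leg 3 (289°, 773 m): east 773 sin 289° = -730.89, north 773 cos 289° = 251.66
Summing: 346.38 m east, 2847.97 m north → (346, 2848).

(346, 2848)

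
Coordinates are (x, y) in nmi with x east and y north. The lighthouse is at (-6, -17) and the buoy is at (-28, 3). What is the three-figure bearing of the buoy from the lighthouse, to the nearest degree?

Δeast = -28 − -6 = -22.00; Δnorth = 3 − -17 = 20.00.
Bearing = atan2(Δeast, Δnorth) mod 360° = 312.27° ≈ 312°.

312°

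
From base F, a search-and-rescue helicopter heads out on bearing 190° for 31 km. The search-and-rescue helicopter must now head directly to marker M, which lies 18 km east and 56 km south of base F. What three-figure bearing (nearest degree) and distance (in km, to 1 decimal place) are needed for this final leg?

Leg 1 (190°, 31 km): east 31 sin 190° = -5.38, north 31 cos 190° = -30.53
Current position: (-5.38, -30.53). Target: (18, -56). Remaining: Δeast = 23.38, Δnorth = -25.47.
Bearing = atan2(23.38, -25.47) mod 360° = 137.45°; distance = √((23.38)² + (-25.47)²) = 34.577 km.

137°, 34.6 km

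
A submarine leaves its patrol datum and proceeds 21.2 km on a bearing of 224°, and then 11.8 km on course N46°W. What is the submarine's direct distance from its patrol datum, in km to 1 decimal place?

24.3 km

Leg 1 (224°, 21.2 km): east 21.2 sin 224° = -14.73, north 21.2 cos 224° = -15.25
Leg 2 (N46°W, 11.8 km): east 11.8 sin 314° = -8.49, north 11.8 cos 314° = 8.20
Net: -23.21 east, -7.05 north. Distance = √((-23.21)² + (-7.05)²) = 24.263 km.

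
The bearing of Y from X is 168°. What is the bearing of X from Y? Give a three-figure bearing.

348°

Back-bearing = 168° + 180° = 348°.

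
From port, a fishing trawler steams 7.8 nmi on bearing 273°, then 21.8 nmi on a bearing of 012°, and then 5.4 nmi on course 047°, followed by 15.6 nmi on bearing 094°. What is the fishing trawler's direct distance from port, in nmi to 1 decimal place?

Leg 1 (273°, 7.8 nmi): east 7.8 sin 273° = -7.79, north 7.8 cos 273° = 0.41
Leg 2 (012°, 21.8 nmi): east 21.8 sin 12° = 4.53, north 21.8 cos 12° = 21.32
Leg 3 (047°, 5.4 nmi): east 5.4 sin 47° = 3.95, north 5.4 cos 47° = 3.68
Leg 4 (094°, 15.6 nmi): east 15.6 sin 94° = 15.56, north 15.6 cos 94° = -1.09
Net: 16.25 east, 24.33 north. Distance = √((16.25)² + (24.33)²) = 29.257 nmi.

29.3 nmi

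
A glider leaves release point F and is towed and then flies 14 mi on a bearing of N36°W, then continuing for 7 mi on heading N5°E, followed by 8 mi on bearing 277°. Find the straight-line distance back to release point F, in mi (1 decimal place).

Leg 1 (N36°W, 14 mi): east 14 sin 324° = -8.23, north 14 cos 324° = 11.33
Leg 2 (N5°E, 7 mi): east 7 sin 5° = 0.61, north 7 cos 5° = 6.97
Leg 3 (277°, 8 mi): east 8 sin 277° = -7.94, north 8 cos 277° = 0.97
Net: -15.56 east, 19.27 north. Distance = √((-15.56)² + (19.27)²) = 24.771 mi.

24.8 mi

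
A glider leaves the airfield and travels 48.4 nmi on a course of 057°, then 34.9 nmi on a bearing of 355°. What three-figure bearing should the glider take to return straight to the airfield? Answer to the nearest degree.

Leg 1 (057°, 48.4 nmi): east 48.4 sin 57° = 40.59, north 48.4 cos 57° = 26.36
Leg 2 (355°, 34.9 nmi): east 34.9 sin 355° = -3.04, north 34.9 cos 355° = 34.77
Net displacement: 37.55 east, 61.13 north. Direction back to start is (-37.55, -61.13): bearing = atan2(-37.55, -61.13) mod 360° = 211.56° ≈ 212°.

212°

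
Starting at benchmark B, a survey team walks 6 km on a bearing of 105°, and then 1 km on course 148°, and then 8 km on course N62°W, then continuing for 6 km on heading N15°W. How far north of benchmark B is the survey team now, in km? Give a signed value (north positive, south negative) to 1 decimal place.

Leg 1 (105°, 6 km): east 6 sin 105° = 5.80, north 6 cos 105° = -1.55
Leg 2 (148°, 1 km): east 1 sin 148° = 0.53, north 1 cos 148° = -0.85
Leg 3 (N62°W, 8 km): east 8 sin 298° = -7.06, north 8 cos 298° = 3.76
Leg 4 (N15°W, 6 km): east 6 sin 345° = -1.55, north 6 cos 345° = 5.80
Net north component: 7.15 km.

7.2 km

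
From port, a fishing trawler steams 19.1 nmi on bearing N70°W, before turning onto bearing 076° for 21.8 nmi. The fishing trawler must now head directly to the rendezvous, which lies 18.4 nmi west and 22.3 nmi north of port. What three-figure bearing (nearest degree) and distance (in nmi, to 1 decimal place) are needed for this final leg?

296°, 24.0 nmi

Leg 1 (N70°W, 19.1 nmi): east 19.1 sin 290° = -17.95, north 19.1 cos 290° = 6.53
Leg 2 (076°, 21.8 nmi): east 21.8 sin 76° = 21.15, north 21.8 cos 76° = 5.27
Current position: (3.20, 11.81). Target: (-18.4, 22.3). Remaining: Δeast = -21.60, Δnorth = 10.49.
Bearing = atan2(-21.60, 10.49) mod 360° = 295.91°; distance = √((-21.60)² + (10.49)²) = 24.018 nmi.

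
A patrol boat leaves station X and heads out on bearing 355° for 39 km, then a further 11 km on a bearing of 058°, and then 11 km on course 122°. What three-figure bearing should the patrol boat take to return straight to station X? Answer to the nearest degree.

201°

Leg 1 (355°, 39 km): east 39 sin 355° = -3.40, north 39 cos 355° = 38.85
Leg 2 (058°, 11 km): east 11 sin 58° = 9.33, north 11 cos 58° = 5.83
Leg 3 (122°, 11 km): east 11 sin 122° = 9.33, north 11 cos 122° = -5.83
Net displacement: 15.26 east, 38.85 north. Direction back to start is (-15.26, -38.85): bearing = atan2(-15.26, -38.85) mod 360° = 201.44° ≈ 201°.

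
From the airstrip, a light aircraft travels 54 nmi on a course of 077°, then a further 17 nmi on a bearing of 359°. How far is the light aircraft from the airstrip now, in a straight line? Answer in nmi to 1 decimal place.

59.9 nmi

Leg 1 (077°, 54 nmi): east 54 sin 77° = 52.62, north 54 cos 77° = 12.15
Leg 2 (359°, 17 nmi): east 17 sin 359° = -0.30, north 17 cos 359° = 17.00
Net: 52.32 east, 29.14 north. Distance = √((52.32)² + (29.14)²) = 59.889 nmi.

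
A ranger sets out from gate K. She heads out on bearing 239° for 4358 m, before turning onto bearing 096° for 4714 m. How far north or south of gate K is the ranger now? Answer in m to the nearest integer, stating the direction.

2737 m south

Leg 1 (239°, 4358 m): east 4358 sin 239° = -3735.54, north 4358 cos 239° = -2244.54
Leg 2 (096°, 4714 m): east 4714 sin 96° = 4688.18, north 4714 cos 96° = -492.75
Net north component: -2737.28 m.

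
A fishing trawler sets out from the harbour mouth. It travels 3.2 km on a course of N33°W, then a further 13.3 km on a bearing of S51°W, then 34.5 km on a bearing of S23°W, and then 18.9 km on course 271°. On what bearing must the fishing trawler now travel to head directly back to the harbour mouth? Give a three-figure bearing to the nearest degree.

Leg 1 (N33°W, 3.2 km): east 3.2 sin 327° = -1.74, north 3.2 cos 327° = 2.68
Leg 2 (S51°W, 13.3 km): east 13.3 sin 231° = -10.34, north 13.3 cos 231° = -8.37
Leg 3 (S23°W, 34.5 km): east 34.5 sin 203° = -13.48, north 34.5 cos 203° = -31.76
Leg 4 (271°, 18.9 km): east 18.9 sin 271° = -18.90, north 18.9 cos 271° = 0.33
Net displacement: -44.46 east, -37.11 north. Direction back to start is (44.46, 37.11): bearing = atan2(44.46, 37.11) mod 360° = 50.14° ≈ 050°.

050°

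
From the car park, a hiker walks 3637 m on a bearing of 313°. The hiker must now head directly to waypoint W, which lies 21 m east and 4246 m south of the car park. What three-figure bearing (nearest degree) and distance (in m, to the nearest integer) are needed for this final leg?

158°, 7241 m

Leg 1 (313°, 3637 m): east 3637 sin 313° = -2659.93, north 3637 cos 313° = 2480.43
Current position: (-2659.93, 2480.43). Target: (21, -4246). Remaining: Δeast = 2680.93, Δnorth = -6726.43.
Bearing = atan2(2680.93, -6726.43) mod 360° = 158.27°; distance = √((2680.93)² + (-6726.43)²) = 7241.011 m.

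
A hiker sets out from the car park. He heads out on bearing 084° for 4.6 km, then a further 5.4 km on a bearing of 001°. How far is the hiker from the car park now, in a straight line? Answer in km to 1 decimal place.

7.5 km

Leg 1 (084°, 4.6 km): east 4.6 sin 84° = 4.57, north 4.6 cos 84° = 0.48
Leg 2 (001°, 5.4 km): east 5.4 sin 1° = 0.09, north 5.4 cos 1° = 5.40
Net: 4.67 east, 5.88 north. Distance = √((4.67)² + (5.88)²) = 7.508 km.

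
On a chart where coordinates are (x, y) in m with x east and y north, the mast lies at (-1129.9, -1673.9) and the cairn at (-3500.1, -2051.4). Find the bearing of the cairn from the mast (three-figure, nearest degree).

Δeast = -3500.1 − -1129.9 = -2370.20; Δnorth = -2051.4 − -1673.9 = -377.50.
Bearing = atan2(Δeast, Δnorth) mod 360° = 260.95° ≈ 261°.

261°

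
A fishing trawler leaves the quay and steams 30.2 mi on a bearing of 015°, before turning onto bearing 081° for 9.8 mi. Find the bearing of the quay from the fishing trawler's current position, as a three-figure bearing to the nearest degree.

Leg 1 (015°, 30.2 mi): east 30.2 sin 15° = 7.82, north 30.2 cos 15° = 29.17
Leg 2 (081°, 9.8 mi): east 9.8 sin 81° = 9.68, north 9.8 cos 81° = 1.53
Net displacement: 17.50 east, 30.70 north. Direction back to start is (-17.50, -30.70): bearing = atan2(-17.50, -30.70) mod 360° = 209.68° ≈ 210°.

210°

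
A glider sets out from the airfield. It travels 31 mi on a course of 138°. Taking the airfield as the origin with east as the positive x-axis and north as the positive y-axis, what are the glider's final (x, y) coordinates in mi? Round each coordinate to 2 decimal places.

(20.74, -23.04)

Leg 1 (138°, 31 mi): east 31 sin 138° = 20.74, north 31 cos 138° = -23.04
Summing: 20.74 mi east, -23.04 mi north → (20.74, -23.04).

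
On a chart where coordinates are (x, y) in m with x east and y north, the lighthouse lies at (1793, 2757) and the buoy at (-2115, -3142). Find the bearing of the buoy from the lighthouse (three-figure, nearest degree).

214°

Δeast = -2115 − 1793 = -3908.00; Δnorth = -3142 − 2757 = -5899.00.
Bearing = atan2(Δeast, Δnorth) mod 360° = 213.52° ≈ 214°.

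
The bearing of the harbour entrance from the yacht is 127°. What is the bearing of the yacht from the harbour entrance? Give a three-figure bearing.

307°

Back-bearing = 127° + 180° = 307°.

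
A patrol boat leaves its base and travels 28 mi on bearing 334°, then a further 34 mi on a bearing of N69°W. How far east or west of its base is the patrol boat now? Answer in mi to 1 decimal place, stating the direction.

44.0 mi west

Leg 1 (334°, 28 mi): east 28 sin 334° = -12.27, north 28 cos 334° = 25.17
Leg 2 (N69°W, 34 mi): east 34 sin 291° = -31.74, north 34 cos 291° = 12.18
Net east component: -44.02 mi.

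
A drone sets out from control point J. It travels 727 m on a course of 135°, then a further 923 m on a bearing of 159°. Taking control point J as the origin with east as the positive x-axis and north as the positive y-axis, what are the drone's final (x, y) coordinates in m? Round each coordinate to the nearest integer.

(845, -1376)

Leg 1 (135°, 727 m): east 727 sin 135° = 514.07, north 727 cos 135° = -514.07
Leg 2 (159°, 923 m): east 923 sin 159° = 330.77, north 923 cos 159° = -861.69
Summing: 844.84 m east, -1375.76 m north → (845, -1376).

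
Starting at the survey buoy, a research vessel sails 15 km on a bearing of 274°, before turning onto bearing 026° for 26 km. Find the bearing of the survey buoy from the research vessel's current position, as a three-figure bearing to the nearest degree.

172°

Leg 1 (274°, 15 km): east 15 sin 274° = -14.96, north 15 cos 274° = 1.05
Leg 2 (026°, 26 km): east 26 sin 26° = 11.40, north 26 cos 26° = 23.37
Net displacement: -3.57 east, 24.41 north. Direction back to start is (3.57, -24.41): bearing = atan2(3.57, -24.41) mod 360° = 171.69° ≈ 172°.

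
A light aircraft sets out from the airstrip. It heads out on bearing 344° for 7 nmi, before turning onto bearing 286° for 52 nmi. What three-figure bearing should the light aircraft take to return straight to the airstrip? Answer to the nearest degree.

Leg 1 (344°, 7 nmi): east 7 sin 344° = -1.93, north 7 cos 344° = 6.73
Leg 2 (286°, 52 nmi): east 52 sin 286° = -49.99, north 52 cos 286° = 14.33
Net displacement: -51.92 east, 21.06 north. Direction back to start is (51.92, -21.06): bearing = atan2(51.92, -21.06) mod 360° = 112.08° ≈ 112°.

112°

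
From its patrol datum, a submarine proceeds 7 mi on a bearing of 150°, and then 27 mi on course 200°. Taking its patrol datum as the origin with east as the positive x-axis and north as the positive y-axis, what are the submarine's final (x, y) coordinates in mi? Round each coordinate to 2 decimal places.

(-5.73, -31.43)

Leg 1 (150°, 7 mi): east 7 sin 150° = 3.50, north 7 cos 150° = -6.06
Leg 2 (200°, 27 mi): east 27 sin 200° = -9.23, north 27 cos 200° = -25.37
Summing: -5.73 mi east, -31.43 mi north → (-5.73, -31.43).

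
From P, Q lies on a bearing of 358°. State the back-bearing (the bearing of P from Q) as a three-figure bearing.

178°

Back-bearing = 358° − 180° = 178°.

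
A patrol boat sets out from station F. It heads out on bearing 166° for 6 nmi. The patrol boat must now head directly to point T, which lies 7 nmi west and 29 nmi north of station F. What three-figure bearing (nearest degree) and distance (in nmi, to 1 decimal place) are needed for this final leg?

346°, 35.8 nmi

Leg 1 (166°, 6 nmi): east 6 sin 166° = 1.45, north 6 cos 166° = -5.82
Current position: (1.45, -5.82). Target: (-7, 29). Remaining: Δeast = -8.45, Δnorth = 34.82.
Bearing = atan2(-8.45, 34.82) mod 360° = 346.36°; distance = √((-8.45)² + (34.82)²) = 35.833 nmi.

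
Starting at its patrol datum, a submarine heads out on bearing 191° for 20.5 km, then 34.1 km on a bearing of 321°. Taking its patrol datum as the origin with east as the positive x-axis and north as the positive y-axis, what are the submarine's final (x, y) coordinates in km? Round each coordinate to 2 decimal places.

Leg 1 (191°, 20.5 km): east 20.5 sin 191° = -3.91, north 20.5 cos 191° = -20.12
Leg 2 (321°, 34.1 km): east 34.1 sin 321° = -21.46, north 34.1 cos 321° = 26.50
Summing: -25.37 km east, 6.38 km north → (-25.37, 6.38).

(-25.37, 6.38)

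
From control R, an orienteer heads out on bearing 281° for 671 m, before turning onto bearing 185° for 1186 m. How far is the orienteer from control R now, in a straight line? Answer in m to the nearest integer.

Leg 1 (281°, 671 m): east 671 sin 281° = -658.67, north 671 cos 281° = 128.03
Leg 2 (185°, 1186 m): east 1186 sin 185° = -103.37, north 1186 cos 185° = -1181.49
Net: -762.04 east, -1053.45 north. Distance = √((-762.04)² + (-1053.45)²) = 1300.180 m.

1300 m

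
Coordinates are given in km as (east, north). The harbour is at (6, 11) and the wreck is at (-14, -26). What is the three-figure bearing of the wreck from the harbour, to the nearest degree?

Δeast = -14 − 6 = -20.00; Δnorth = -26 − 11 = -37.00.
Bearing = atan2(Δeast, Δnorth) mod 360° = 208.39° ≈ 208°.

208°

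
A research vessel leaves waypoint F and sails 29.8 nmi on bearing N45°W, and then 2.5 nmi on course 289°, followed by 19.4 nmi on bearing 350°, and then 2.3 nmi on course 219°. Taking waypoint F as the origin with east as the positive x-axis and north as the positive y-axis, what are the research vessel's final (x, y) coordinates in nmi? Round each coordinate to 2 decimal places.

Leg 1 (N45°W, 29.8 nmi): east 29.8 sin 315° = -21.07, north 29.8 cos 315° = 21.07
Leg 2 (289°, 2.5 nmi): east 2.5 sin 289° = -2.36, north 2.5 cos 289° = 0.81
Leg 3 (350°, 19.4 nmi): east 19.4 sin 350° = -3.37, north 19.4 cos 350° = 19.11
Leg 4 (219°, 2.3 nmi): east 2.3 sin 219° = -1.45, north 2.3 cos 219° = -1.79
Summing: -28.25 nmi east, 39.20 nmi north → (-28.25, 39.20).

(-28.25, 39.20)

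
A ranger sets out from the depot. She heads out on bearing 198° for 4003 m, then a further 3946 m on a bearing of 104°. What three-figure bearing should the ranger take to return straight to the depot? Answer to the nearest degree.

Leg 1 (198°, 4003 m): east 4003 sin 198° = -1237.00, north 4003 cos 198° = -3807.08
Leg 2 (104°, 3946 m): east 3946 sin 104° = 3828.79, north 3946 cos 104° = -954.62
Net displacement: 2591.79 east, -4761.70 north. Direction back to start is (-2591.79, 4761.70): bearing = atan2(-2591.79, 4761.70) mod 360° = 331.44° ≈ 331°.

331°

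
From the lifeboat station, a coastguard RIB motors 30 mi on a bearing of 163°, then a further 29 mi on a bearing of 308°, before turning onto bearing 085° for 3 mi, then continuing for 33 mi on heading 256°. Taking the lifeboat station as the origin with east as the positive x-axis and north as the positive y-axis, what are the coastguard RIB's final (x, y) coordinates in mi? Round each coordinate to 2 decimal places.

(-43.11, -18.56)

Leg 1 (163°, 30 mi): east 30 sin 163° = 8.77, north 30 cos 163° = -28.69
Leg 2 (308°, 29 mi): east 29 sin 308° = -22.85, north 29 cos 308° = 17.85
Leg 3 (085°, 3 mi): east 3 sin 85° = 2.99, north 3 cos 85° = 0.26
Leg 4 (256°, 33 mi): east 33 sin 256° = -32.02, north 33 cos 256° = -7.98
Summing: -43.11 mi east, -18.56 mi north → (-43.11, -18.56).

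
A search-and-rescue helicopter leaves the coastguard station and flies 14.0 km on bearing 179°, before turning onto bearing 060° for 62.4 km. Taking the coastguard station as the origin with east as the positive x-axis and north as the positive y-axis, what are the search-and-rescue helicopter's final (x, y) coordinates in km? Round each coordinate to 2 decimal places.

Leg 1 (179°, 14.0 km): east 14.0 sin 179° = 0.24, north 14.0 cos 179° = -14.00
Leg 2 (060°, 62.4 km): east 62.4 sin 60° = 54.04, north 62.4 cos 60° = 31.20
Summing: 54.28 km east, 17.20 km north → (54.28, 17.20).

(54.28, 17.20)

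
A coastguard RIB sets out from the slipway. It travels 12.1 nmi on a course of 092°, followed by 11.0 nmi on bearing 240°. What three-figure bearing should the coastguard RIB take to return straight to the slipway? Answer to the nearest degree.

337°

Leg 1 (092°, 12.1 nmi): east 12.1 sin 92° = 12.09, north 12.1 cos 92° = -0.42
Leg 2 (240°, 11.0 nmi): east 11.0 sin 240° = -9.53, north 11.0 cos 240° = -5.50
Net displacement: 2.57 east, -5.92 north. Direction back to start is (-2.57, 5.92): bearing = atan2(-2.57, 5.92) mod 360° = 336.57° ≈ 337°.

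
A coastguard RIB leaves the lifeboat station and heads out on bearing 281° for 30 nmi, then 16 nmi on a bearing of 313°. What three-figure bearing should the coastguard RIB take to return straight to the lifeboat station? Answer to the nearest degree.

112°

Leg 1 (281°, 30 nmi): east 30 sin 281° = -29.45, north 30 cos 281° = 5.72
Leg 2 (313°, 16 nmi): east 16 sin 313° = -11.70, north 16 cos 313° = 10.91
Net displacement: -41.15 east, 16.64 north. Direction back to start is (41.15, -16.64): bearing = atan2(41.15, -16.64) mod 360° = 112.01° ≈ 112°.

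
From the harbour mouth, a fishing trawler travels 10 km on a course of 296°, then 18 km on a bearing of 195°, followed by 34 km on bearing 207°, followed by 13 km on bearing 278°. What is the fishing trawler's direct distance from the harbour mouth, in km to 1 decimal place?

59.0 km

Leg 1 (296°, 10 km): east 10 sin 296° = -8.99, north 10 cos 296° = 4.38
Leg 2 (195°, 18 km): east 18 sin 195° = -4.66, north 18 cos 195° = -17.39
Leg 3 (207°, 34 km): east 34 sin 207° = -15.44, north 34 cos 207° = -30.29
Leg 4 (278°, 13 km): east 13 sin 278° = -12.87, north 13 cos 278° = 1.81
Net: -41.96 east, -41.49 north. Distance = √((-41.96)² + (-41.49)²) = 59.005 km.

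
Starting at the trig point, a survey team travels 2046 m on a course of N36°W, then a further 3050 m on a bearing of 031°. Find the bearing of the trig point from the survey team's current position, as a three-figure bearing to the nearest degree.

185°

Leg 1 (N36°W, 2046 m): east 2046 sin 324° = -1202.61, north 2046 cos 324° = 1655.25
Leg 2 (031°, 3050 m): east 3050 sin 31° = 1570.87, north 3050 cos 31° = 2614.36
Net displacement: 368.26 east, 4269.61 north. Direction back to start is (-368.26, -4269.61): bearing = atan2(-368.26, -4269.61) mod 360° = 184.93° ≈ 185°.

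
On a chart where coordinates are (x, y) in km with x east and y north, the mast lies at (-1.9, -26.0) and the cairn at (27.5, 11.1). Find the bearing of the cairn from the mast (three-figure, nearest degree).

Δeast = 27.5 − -1.9 = 29.40; Δnorth = 11.1 − -26.0 = 37.10.
Bearing = atan2(Δeast, Δnorth) mod 360° = 38.40° ≈ 038°.

038°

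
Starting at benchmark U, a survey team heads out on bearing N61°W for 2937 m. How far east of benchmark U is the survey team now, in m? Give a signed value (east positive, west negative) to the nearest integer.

Leg 1 (N61°W, 2937 m): east 2937 sin 299° = -2568.76, north 2937 cos 299° = 1423.89
Net east component: -2568.76 m.

-2569 m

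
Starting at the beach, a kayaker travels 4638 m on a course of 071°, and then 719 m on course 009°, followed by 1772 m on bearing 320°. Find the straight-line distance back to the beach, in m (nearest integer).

Leg 1 (071°, 4638 m): east 4638 sin 71° = 4385.32, north 4638 cos 71° = 1509.99
Leg 2 (009°, 719 m): east 719 sin 9° = 112.48, north 719 cos 9° = 710.15
Leg 3 (320°, 1772 m): east 1772 sin 320° = -1139.02, north 1772 cos 320° = 1357.43
Net: 3358.77 east, 3577.56 north. Distance = √((3358.77)² + (3577.56)²) = 4907.169 m.

4907 m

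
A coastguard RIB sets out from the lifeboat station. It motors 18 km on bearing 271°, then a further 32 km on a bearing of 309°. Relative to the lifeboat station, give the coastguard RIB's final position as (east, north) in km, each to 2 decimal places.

Leg 1 (271°, 18 km): east 18 sin 271° = -18.00, north 18 cos 271° = 0.31
Leg 2 (309°, 32 km): east 32 sin 309° = -24.87, north 32 cos 309° = 20.14
Summing: -42.87 km east, 20.45 km north → (-42.87, 20.45).

(-42.87, 20.45)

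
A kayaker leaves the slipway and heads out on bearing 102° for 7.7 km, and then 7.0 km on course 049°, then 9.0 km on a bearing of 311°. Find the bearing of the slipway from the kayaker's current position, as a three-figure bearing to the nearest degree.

Leg 1 (102°, 7.7 km): east 7.7 sin 102° = 7.53, north 7.7 cos 102° = -1.60
Leg 2 (049°, 7.0 km): east 7.0 sin 49° = 5.28, north 7.0 cos 49° = 4.59
Leg 3 (311°, 9.0 km): east 9.0 sin 311° = -6.79, north 9.0 cos 311° = 5.90
Net displacement: 6.02 east, 8.90 north. Direction back to start is (-6.02, -8.90): bearing = atan2(-6.02, -8.90) mod 360° = 214.10° ≈ 214°.

214°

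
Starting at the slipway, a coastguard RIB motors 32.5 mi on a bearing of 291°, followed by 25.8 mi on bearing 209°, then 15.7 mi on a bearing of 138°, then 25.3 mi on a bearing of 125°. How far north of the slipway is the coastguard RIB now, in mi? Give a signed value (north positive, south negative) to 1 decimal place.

Leg 1 (291°, 32.5 mi): east 32.5 sin 291° = -30.34, north 32.5 cos 291° = 11.65
Leg 2 (209°, 25.8 mi): east 25.8 sin 209° = -12.51, north 25.8 cos 209° = -22.57
Leg 3 (138°, 15.7 mi): east 15.7 sin 138° = 10.51, north 15.7 cos 138° = -11.67
Leg 4 (125°, 25.3 mi): east 25.3 sin 125° = 20.72, north 25.3 cos 125° = -14.51
Net north component: -37.10 mi.

-37.1 mi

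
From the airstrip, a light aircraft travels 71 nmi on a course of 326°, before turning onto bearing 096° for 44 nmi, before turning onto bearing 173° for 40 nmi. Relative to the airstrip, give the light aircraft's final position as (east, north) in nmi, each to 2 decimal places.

Leg 1 (326°, 71 nmi): east 71 sin 326° = -39.70, north 71 cos 326° = 58.86
Leg 2 (096°, 44 nmi): east 44 sin 96° = 43.76, north 44 cos 96° = -4.60
Leg 3 (173°, 40 nmi): east 40 sin 173° = 4.87, north 40 cos 173° = -39.70
Summing: 8.93 nmi east, 14.56 nmi north → (8.93, 14.56).

(8.93, 14.56)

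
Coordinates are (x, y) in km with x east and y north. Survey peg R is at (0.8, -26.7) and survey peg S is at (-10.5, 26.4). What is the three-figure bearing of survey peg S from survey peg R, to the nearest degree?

348°

Δeast = -10.5 − 0.8 = -11.30; Δnorth = 26.4 − -26.7 = 53.10.
Bearing = atan2(Δeast, Δnorth) mod 360° = 347.99° ≈ 348°.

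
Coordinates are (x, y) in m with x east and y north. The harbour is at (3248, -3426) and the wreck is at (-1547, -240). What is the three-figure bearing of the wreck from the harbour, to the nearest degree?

304°

Δeast = -1547 − 3248 = -4795.00; Δnorth = -240 − -3426 = 3186.00.
Bearing = atan2(Δeast, Δnorth) mod 360° = 303.60° ≈ 304°.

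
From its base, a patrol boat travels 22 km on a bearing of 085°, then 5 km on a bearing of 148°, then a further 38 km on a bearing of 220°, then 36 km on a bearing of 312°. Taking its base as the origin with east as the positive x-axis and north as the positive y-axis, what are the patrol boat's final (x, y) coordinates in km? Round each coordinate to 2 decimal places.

Leg 1 (085°, 22 km): east 22 sin 85° = 21.92, north 22 cos 85° = 1.92
Leg 2 (148°, 5 km): east 5 sin 148° = 2.65, north 5 cos 148° = -4.24
Leg 3 (220°, 38 km): east 38 sin 220° = -24.43, north 38 cos 220° = -29.11
Leg 4 (312°, 36 km): east 36 sin 312° = -26.75, north 36 cos 312° = 24.09
Summing: -26.61 km east, -7.34 km north → (-26.61, -7.34).

(-26.61, -7.34)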